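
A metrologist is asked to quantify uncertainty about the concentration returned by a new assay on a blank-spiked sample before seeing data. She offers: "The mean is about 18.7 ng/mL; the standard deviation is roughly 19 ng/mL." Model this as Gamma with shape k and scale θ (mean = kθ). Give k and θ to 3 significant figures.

k ≈ 0.969, θ ≈ 19.3

For Gamma(k, scale θ): mean = kθ, variance = kθ², so CV = 1/√k.
CV = SD/mean = 19/18.7 = 1.016, hence k = 1/CV² = 0.969.
Then θ = mean/k = 18.7/0.969 = 19.3.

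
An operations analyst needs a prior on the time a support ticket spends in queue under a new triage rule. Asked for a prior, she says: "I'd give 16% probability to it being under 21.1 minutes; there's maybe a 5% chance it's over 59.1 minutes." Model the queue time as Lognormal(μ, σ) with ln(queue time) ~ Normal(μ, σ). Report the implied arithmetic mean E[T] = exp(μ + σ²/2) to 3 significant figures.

E[T] ≈ 33.6 minutes

If T ~ Lognormal(μ,σ) then ln T ~ Normal(μ,σ), so the p-quantile of ln T is μ + z_p·σ.
ln(21.1) = 3.049 and ln(59.1) = 4.079; z_{0.16} = -0.9945, z_{0.95} = 1.645.
σ = (4.079 − 3.049)/(1.645 − (-0.9945)) = 0.390.
μ = 3.049 − (-0.9945)·0.390 = 3.437.
E[T] = exp(μ + σ²/2) = exp(3.437 + 0.0761) = 33.6 minutes.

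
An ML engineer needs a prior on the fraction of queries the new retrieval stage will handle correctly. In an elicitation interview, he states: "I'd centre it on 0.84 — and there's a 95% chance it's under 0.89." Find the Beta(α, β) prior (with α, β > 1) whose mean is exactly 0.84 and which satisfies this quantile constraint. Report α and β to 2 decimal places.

α ≈ 107.16, β ≈ 20.41

With mean 0.84 fixed, write α = 0.84s, β = 0.16s where s = α+β.
Need P(θ < 0.89) = 0.95 under Beta(0.84s, 0.16s). Normal approximation: (q−m)/√(m(1−m)/s) ≈ z_{0.95} = 1.64, so s ≈ 0.84·0.16·(1.64)²/(0.89−0.84)² = 145.5.
At s = 145.5: P(θ<0.89) ≈ 0.961. Adjusting to match 0.95 gives s ≈ 127.58.
So α = 0.84·127.58 ≈ 107.16, β = 0.16·127.58 ≈ 20.41.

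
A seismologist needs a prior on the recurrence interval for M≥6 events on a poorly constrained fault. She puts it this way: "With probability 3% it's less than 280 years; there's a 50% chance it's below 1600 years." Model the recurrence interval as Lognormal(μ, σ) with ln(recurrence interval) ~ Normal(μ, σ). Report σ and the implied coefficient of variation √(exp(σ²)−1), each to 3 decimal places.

If T ~ Lognormal(μ,σ) then ln T ~ Normal(μ,σ), so the p-quantile of ln T is μ + z_p·σ.
ln(280) = 5.635 and ln(1600) = 7.378; z_{0.03} = -1.881, z_{0.5} = 0.
σ = (7.378 − 5.635)/(0 − (-1.881)) = 0.927.
μ = 5.635 − (-1.881)·0.927 = 7.378.
CV = √(exp(σ²)−1) = √(exp(0.8588)−1) = 1.166.

σ ≈ 0.927, CV ≈ 1.166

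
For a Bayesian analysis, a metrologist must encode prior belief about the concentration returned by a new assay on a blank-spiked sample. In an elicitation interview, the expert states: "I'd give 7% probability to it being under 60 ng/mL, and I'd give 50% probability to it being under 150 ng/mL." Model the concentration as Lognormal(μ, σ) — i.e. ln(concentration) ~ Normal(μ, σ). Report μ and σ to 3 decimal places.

If T ~ Lognormal(μ,σ) then ln T ~ Normal(μ,σ), so the p-quantile of ln T is μ + z_p·σ.
ln(60) = 4.094 and ln(150) = 5.011; z_{0.07} = -1.476, z_{0.5} = 0.
σ = (5.011 − 4.094)/(0 − (-1.476)) = 0.621.
μ = 4.094 − (-1.476)·0.621 = 5.011.

μ ≈ 5.011, σ ≈ 0.621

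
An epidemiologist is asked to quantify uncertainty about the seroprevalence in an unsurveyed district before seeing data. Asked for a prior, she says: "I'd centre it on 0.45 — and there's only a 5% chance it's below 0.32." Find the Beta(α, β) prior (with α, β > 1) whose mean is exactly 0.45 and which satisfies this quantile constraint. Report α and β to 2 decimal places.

With mean 0.45 fixed, write α = 0.45s, β = 0.55s where s = α+β.
Need P(θ < 0.32) = 0.05 under Beta(0.45s, 0.55s). Normal approximation: (q−m)/√(m(1−m)/s) ≈ z_{0.05} = -1.64, so s ≈ 0.45·0.55·(-1.64)²/(0.32−0.45)² = 39.6.
At s = 39.6: P(θ<0.32) ≈ 0.046. Adjusting to match 0.05 gives s ≈ 37.82.
So α = 0.45·37.82 ≈ 17.02, β = 0.55·37.82 ≈ 20.80.

α ≈ 17.02, β ≈ 20.80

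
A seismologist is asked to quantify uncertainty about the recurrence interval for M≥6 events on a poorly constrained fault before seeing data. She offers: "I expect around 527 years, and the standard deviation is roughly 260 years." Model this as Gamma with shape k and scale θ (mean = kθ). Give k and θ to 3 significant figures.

For Gamma(k, scale θ): mean = kθ, variance = kθ², so CV = 1/√k.
CV = SD/mean = 260/527 = 0.4934, hence k = 1/CV² = 4.11.
Then θ = mean/k = 527/4.11 = 128.

k ≈ 4.11, θ ≈ 128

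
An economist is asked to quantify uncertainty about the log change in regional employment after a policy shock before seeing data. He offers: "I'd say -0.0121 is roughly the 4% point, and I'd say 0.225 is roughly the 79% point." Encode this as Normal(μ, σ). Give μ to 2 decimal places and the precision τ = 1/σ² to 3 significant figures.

For Normal(μ,σ), the p-quantile is μ + z_p·σ. Here z_{0.04} = -1.751, z_{0.79} = 0.8064.
So -0.0121 = μ − 1.751σ and 0.225 = μ + 0.8064σ.
Subtracting: σ = (0.225 − -0.0121)/(0.8064 − (-1.751)) = 0.09.
Then μ = -0.0121 − (-1.751)·0.09 = 0.15.
Precision τ = 1/σ² = 1/0.09272² = 116.

μ = 0.15, τ = 116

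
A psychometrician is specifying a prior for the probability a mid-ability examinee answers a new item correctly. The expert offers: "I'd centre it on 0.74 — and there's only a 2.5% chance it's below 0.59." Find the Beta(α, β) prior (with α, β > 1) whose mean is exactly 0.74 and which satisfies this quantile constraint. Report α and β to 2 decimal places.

α ≈ 27.56, β ≈ 9.68

With mean 0.74 fixed, write α = 0.74s, β = 0.26s where s = α+β.
Need P(θ < 0.59) = 0.025 under Beta(0.74s, 0.26s). Normal approximation: (q−m)/√(m(1−m)/s) ≈ z_{0.025} = -1.96, so s ≈ 0.74·0.26·(-1.96)²/(0.59−0.74)² = 32.8.
At s = 32.8: P(θ<0.59) ≈ 0.032. Adjusting to match 0.025 gives s ≈ 37.25.
So α = 0.74·37.25 ≈ 27.56, β = 0.26·37.25 ≈ 9.68.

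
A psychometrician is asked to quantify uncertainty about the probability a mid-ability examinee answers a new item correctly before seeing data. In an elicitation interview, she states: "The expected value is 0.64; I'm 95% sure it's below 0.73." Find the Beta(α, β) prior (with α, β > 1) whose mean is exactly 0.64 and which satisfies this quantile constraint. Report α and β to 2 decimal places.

With mean 0.64 fixed, write α = 0.64s, β = 0.36s where s = α+β.
Need P(θ < 0.73) = 0.95 under Beta(0.64s, 0.36s). Normal approximation: (q−m)/√(m(1−m)/s) ≈ z_{0.95} = 1.64, so s ≈ 0.64·0.36·(1.64)²/(0.73−0.64)² = 77.0.
At s = 77.0: P(θ<0.73) ≈ 0.955. Adjusting to match 0.95 gives s ≈ 72.36.
So α = 0.64·72.36 ≈ 46.31, β = 0.36·72.36 ≈ 26.05.

α ≈ 46.31, β ≈ 26.05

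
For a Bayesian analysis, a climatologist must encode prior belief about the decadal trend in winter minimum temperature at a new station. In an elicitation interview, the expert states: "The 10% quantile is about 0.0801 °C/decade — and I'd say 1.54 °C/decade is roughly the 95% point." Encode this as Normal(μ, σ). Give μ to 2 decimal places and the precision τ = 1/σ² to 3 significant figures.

The p-quantile of Normal(μ,σ) is μ + z_p·σ, with z_{0.1} = -1.282 and z_{0.95} = 1.645.
Eliminate σ: μ = (z₂·x₁ − z₁·x₂)/(z₂ − z₁) = (1.645·0.0801 − (-1.282)·1.54)/2.926 = 0.72.
Then σ = (x₂ − x₁)/(z₂ − z₁) = (1.54 − 0.0801)/2.926 = 0.50.
Precision τ = 1/σ² = 1/0.4989² = 4.02.

μ = 0.72, τ = 4.02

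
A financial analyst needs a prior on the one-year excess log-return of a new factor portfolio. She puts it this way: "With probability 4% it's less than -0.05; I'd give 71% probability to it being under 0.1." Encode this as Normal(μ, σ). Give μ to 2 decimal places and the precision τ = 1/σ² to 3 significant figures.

μ = 0.06, τ = 236

The p-quantile of Normal(μ,σ) is μ + z_p·σ, with z_{0.04} = -1.751 and z_{0.71} = 0.5534.
Eliminate σ: μ = (z₂·x₁ − z₁·x₂)/(z₂ − z₁) = (0.5534·-0.05 − (-1.751)·0.1)/2.304 = 0.06.
Then σ = (x₂ − x₁)/(z₂ − z₁) = (0.1 − -0.05)/2.304 = 0.07.
Precision τ = 1/σ² = 1/0.0651² = 236.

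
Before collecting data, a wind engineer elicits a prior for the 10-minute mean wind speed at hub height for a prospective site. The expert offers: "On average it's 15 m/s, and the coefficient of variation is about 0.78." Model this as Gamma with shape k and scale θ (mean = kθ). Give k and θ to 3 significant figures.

k ≈ 1.64, θ ≈ 9.13

For Gamma(k, scale θ): mean = kθ, variance = kθ², so CV = 1/√k.
CV = 0.78, hence k = 1/CV² = 1.64.
Then θ = mean/k = 15/1.64 = 9.13.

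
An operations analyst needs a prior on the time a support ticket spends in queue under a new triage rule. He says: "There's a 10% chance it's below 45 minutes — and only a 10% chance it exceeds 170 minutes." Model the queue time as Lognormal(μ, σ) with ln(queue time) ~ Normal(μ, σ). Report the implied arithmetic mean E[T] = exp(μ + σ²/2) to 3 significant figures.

E[T] ≈ 100 minutes

If T ~ Lognormal(μ,σ) then ln T ~ Normal(μ,σ), so the p-quantile of ln T is μ + z_p·σ.
ln(45) = 3.807 and ln(170) = 5.136; z_{0.1} = -1.282, z_{0.9} = 1.282.
σ = (5.136 − 3.807)/(1.282 − (-1.282)) = 0.519.
μ = 3.807 − (-1.282)·0.519 = 4.471.
E[T] = exp(μ + σ²/2) = exp(4.471 + 0.1345) = 100 minutes.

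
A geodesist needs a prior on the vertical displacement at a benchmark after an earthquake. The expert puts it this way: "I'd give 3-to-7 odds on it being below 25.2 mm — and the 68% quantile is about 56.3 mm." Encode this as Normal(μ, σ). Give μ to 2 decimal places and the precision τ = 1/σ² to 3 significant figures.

The p-quantile of Normal(μ,σ) is μ + z_p·σ, with z_{0.3} = -0.5244 and z_{0.68} = 0.4677.
Eliminate σ: μ = (z₂·x₁ − z₁·x₂)/(z₂ − z₁) = (0.4677·25.2 − (-0.5244)·56.3)/0.9921 = 41.64.
Then σ = (x₂ − x₁)/(z₂ − z₁) = (56.3 − 25.2)/0.9921 = 31.35.
Precision τ = 1/σ² = 1/31.35² = 0.00102.

μ = 41.64, τ = 0.00102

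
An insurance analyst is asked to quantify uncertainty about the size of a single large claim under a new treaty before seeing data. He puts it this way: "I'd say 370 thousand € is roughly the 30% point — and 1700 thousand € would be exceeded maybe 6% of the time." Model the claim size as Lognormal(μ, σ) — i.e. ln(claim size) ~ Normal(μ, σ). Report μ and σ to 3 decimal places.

μ ≈ 6.298, σ ≈ 0.733

If T ~ Lognormal(μ,σ) then ln T ~ Normal(μ,σ), so the p-quantile of ln T is μ + z_p·σ.
ln(370) = 5.914 and ln(1700) = 7.438; z_{0.3} = -0.5244, z_{0.94} = 1.555.
σ = (7.438 − 5.914)/(1.555 − (-0.5244)) = 0.733.
μ = 5.914 − (-0.5244)·0.733 = 6.298.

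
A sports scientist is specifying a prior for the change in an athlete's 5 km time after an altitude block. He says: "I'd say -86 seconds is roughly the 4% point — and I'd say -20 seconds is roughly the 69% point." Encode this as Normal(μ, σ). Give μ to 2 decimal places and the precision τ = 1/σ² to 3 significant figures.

The p-quantile of Normal(μ,σ) is μ + z_p·σ, with z_{0.04} = -1.751 and z_{0.69} = 0.4959.
Eliminate σ: μ = (z₂·x₁ − z₁·x₂)/(z₂ − z₁) = (0.4959·-86 − (-1.751)·-20)/2.247 = -34.57.
Then σ = (x₂ − x₁)/(z₂ − z₁) = (-20 − -86)/2.247 = 29.38.
Precision τ = 1/σ² = 1/29.38² = 0.00116.

μ = -34.57, τ = 0.00116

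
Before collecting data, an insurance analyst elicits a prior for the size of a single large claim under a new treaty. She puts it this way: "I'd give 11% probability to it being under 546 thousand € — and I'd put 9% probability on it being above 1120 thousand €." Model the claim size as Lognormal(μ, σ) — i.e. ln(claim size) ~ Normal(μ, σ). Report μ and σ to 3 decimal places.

If T ~ Lognormal(μ,σ) then ln T ~ Normal(μ,σ), so the p-quantile of ln T is μ + z_p·σ.
ln(546) = 6.303 and ln(1120) = 7.021; z_{0.11} = -1.227, z_{0.91} = 1.341.
σ = (7.021 − 6.303)/(1.341 − (-1.227)) = 0.280.
μ = 6.303 − (-1.227)·0.280 = 6.646.

μ ≈ 6.646, σ ≈ 0.280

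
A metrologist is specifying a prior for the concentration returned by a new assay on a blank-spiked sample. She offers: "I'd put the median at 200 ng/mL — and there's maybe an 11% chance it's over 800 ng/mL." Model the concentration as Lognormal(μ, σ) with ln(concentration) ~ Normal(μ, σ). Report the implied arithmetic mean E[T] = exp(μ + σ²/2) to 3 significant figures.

E[T] ≈ 379 ng/mL

If T ~ Lognormal(μ,σ) then ln T ~ Normal(μ,σ), so the p-quantile of ln T is μ + z_p·σ.
ln(200) = 5.298 and ln(800) = 6.685; z_{0.5} = 0, z_{0.89} = 1.227.
σ = (6.685 − 5.298)/(1.227 − (0)) = 1.130.
μ = 5.298 − (0)·1.130 = 5.298.
E[T] = exp(μ + σ²/2) = exp(5.298 + 0.6387) = 379 ng/mL.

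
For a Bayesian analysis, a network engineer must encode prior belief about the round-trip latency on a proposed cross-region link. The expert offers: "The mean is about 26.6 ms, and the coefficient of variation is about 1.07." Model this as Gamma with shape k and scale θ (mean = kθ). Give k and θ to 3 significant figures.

For Gamma(k, scale θ): mean = kθ, variance = kθ², so CV = 1/√k.
CV = 1.07, hence k = 1/CV² = 0.873.
Then θ = mean/k = 26.6/0.873 = 30.5.

k ≈ 0.873, θ ≈ 30.5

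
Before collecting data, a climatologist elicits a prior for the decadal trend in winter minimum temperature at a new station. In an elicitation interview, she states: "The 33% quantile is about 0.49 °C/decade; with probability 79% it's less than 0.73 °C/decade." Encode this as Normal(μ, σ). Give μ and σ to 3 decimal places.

μ = 0.575, σ = 0.193

The p-quantile of Normal(μ,σ) is μ + z_p·σ, with z_{0.33} = -0.4399 and z_{0.79} = 0.8064.
Eliminate σ: μ = (z₂·x₁ − z₁·x₂)/(z₂ − z₁) = (0.8064·0.49 − (-0.4399)·0.73)/1.246 = 0.575.
Then σ = (x₂ − x₁)/(z₂ − z₁) = (0.73 − 0.49)/1.246 = 0.193.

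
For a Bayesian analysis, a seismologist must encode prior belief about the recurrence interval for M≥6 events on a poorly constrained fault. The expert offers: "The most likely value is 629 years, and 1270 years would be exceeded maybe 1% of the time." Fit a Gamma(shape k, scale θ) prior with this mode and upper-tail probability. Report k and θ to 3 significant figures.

k ≈ 10.9, θ ≈ 63.3

Gamma(k,θ) with k>1 has mode (k−1)θ, so θ = 629/(k−1).
Need P(X < 1270) = 0.99 with θ tied to k this way. Start at k = 2, θ = 629: P(X<1270) ≈ 0.599.
Too low — raise k to concentrate. Iterating converges to k ≈ 10.9.
Then θ = 629/(10.9−1) ≈ 63.3.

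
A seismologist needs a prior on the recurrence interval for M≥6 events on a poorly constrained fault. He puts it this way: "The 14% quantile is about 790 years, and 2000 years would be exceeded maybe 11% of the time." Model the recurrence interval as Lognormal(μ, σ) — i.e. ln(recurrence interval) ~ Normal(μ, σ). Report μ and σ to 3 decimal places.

μ ≈ 7.107, σ ≈ 0.403

If T ~ Lognormal(μ,σ) then ln T ~ Normal(μ,σ), so the p-quantile of ln T is μ + z_p·σ.
ln(790) = 6.672 and ln(2000) = 7.601; z_{0.14} = -1.08, z_{0.89} = 1.227.
σ = (7.601 − 6.672)/(1.227 − (-1.08)) = 0.403.
μ = 6.672 − (-1.08)·0.403 = 7.107.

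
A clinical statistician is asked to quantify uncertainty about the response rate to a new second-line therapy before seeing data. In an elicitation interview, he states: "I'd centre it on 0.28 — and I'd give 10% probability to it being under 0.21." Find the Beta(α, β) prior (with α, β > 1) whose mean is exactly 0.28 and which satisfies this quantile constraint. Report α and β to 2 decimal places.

α ≈ 17.96, β ≈ 46.19

With mean 0.28 fixed, write α = 0.28s, β = 0.72s where s = α+β.
Need P(θ < 0.21) = 0.1 under Beta(0.28s, 0.72s). Normal approximation: (q−m)/√(m(1−m)/s) ≈ z_{0.1} = -1.28, so s ≈ 0.28·0.72·(-1.28)²/(0.21−0.28)² = 67.6.
At s = 67.6: P(θ<0.21) ≈ 0.094. Adjusting to match 0.1 gives s ≈ 64.15.
So α = 0.28·64.15 ≈ 17.96, β = 0.72·64.15 ≈ 46.19.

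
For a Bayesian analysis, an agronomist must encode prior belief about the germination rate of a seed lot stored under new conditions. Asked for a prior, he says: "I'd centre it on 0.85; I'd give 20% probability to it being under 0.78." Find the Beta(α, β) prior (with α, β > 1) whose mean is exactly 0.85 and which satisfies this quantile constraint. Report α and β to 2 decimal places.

α ≈ 12.87, β ≈ 2.27

With mean 0.85 fixed, write α = 0.85s, β = 0.15s where s = α+β.
Need P(θ < 0.78) = 0.2 under Beta(0.85s, 0.15s). Normal approximation: (q−m)/√(m(1−m)/s) ≈ z_{0.2} = -0.842, so s ≈ 0.85·0.15·(-0.842)²/(0.78−0.85)² = 18.4.
At s = 18.4: P(θ<0.78) ≈ 0.185. Adjusting to match 0.2 gives s ≈ 15.15.
So α = 0.85·15.15 ≈ 12.87, β = 0.15·15.15 ≈ 2.27.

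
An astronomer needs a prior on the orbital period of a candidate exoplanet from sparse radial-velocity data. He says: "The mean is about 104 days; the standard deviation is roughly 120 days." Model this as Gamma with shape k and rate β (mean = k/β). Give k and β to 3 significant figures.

For Gamma(k, rate β): mean = k/β, variance = k/β², so CV = 1/√k.
CV = SD/mean = 120/104 = 1.154, hence k = 1/CV² = 0.751.
Then β = k/mean = 0.751/104 = 0.00722.

k ≈ 0.751, β ≈ 0.00722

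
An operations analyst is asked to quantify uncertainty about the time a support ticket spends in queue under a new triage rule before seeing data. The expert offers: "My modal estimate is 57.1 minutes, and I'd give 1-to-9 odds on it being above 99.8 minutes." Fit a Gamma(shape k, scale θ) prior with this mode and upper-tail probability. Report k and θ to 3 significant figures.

k ≈ 7.09, θ ≈ 9.38

Gamma(k,θ) with k>1 has mode (k−1)θ, so θ = 57.1/(k−1).
Need P(X < 99.8) = 0.9 with θ tied to k this way. Start at k = 2, θ = 57.1: P(X<99.8) ≈ 0.521.
Too low — raise k to concentrate. Iterating converges to k ≈ 7.09.
Then θ = 57.1/(7.09−1) ≈ 9.38.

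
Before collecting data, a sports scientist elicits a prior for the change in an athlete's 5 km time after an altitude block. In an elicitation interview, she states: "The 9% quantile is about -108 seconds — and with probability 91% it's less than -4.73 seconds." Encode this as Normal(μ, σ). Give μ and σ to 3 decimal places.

The p-quantile of Normal(μ,σ) is μ + z_p·σ, with z_{0.09} = -1.341 and z_{0.91} = 1.341.
Eliminate σ: μ = (z₂·x₁ − z₁·x₂)/(z₂ − z₁) = (1.341·-108 − (-1.341)·-4.73)/2.682 = -56.365.
Then σ = (x₂ − x₁)/(z₂ − z₁) = (-4.73 − -108)/2.682 = 38.512.

μ = -56.365, σ = 38.512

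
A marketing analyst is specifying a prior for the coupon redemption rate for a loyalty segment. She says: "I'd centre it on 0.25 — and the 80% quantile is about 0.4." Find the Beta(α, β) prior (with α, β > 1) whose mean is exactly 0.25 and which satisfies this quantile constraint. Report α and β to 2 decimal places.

With mean 0.25 fixed, write α = 0.25s, β = 0.75s where s = α+β.
Need P(θ < 0.4) = 0.8 under Beta(0.25s, 0.75s). Normal approximation: (q−m)/√(m(1−m)/s) ≈ z_{0.8} = 0.842, so s ≈ 0.25·0.75·(0.842)²/(0.4−0.25)² = 5.9.
At s = 5.9: P(θ<0.4) ≈ 0.814. Adjusting to match 0.8 gives s ≈ 4.97.
So α = 0.25·4.97 ≈ 1.24, β = 0.75·4.97 ≈ 3.73.

α ≈ 1.24, β ≈ 3.73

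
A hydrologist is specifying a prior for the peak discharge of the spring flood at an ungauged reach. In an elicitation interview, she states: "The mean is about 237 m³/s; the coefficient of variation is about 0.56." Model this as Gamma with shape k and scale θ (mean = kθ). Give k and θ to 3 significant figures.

For Gamma(k, scale θ): mean = kθ, variance = kθ², so CV = 1/√k.
CV = 0.56, hence k = 1/CV² = 3.19.
Then θ = mean/k = 237/3.19 = 74.3.

k ≈ 3.19, θ ≈ 74.3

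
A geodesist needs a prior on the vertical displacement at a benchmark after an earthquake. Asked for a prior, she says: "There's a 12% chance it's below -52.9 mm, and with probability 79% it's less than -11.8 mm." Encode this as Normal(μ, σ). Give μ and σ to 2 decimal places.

μ = -28.53, σ = 20.74

For Normal(μ,σ), the p-quantile is μ + z_p·σ. Here z_{0.12} = -1.175, z_{0.79} = 0.8064.
So -52.9 = μ − 1.175σ and -11.8 = μ + 0.8064σ.
Subtracting: σ = (-11.8 − -52.9)/(0.8064 − (-1.175)) = 20.74.
Then μ = -52.9 − (-1.175)·20.74 = -28.53.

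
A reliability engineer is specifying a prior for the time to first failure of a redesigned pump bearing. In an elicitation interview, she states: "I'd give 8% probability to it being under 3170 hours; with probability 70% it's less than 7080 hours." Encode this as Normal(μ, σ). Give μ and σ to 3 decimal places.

μ = 6017.323, σ = 2026.461

The p-quantile of Normal(μ,σ) is μ + z_p·σ, with z_{0.08} = -1.405 and z_{0.7} = 0.5244.
Eliminate σ: μ = (z₂·x₁ − z₁·x₂)/(z₂ − z₁) = (0.5244·3170 − (-1.405)·7080)/1.929 = 6017.323.
Then σ = (x₂ − x₁)/(z₂ − z₁) = (7080 − 3170)/1.929 = 2026.461.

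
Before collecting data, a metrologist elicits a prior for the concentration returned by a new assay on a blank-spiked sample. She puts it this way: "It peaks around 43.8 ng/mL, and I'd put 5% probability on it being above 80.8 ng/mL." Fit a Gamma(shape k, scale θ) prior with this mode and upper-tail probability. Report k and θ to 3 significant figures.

k ≈ 8.42, θ ≈ 5.9

Gamma(k,θ) with k>1 has mode (k−1)θ, so θ = 43.8/(k−1).
Need P(X < 80.8) = 0.95 with θ tied to k this way. Start at k = 2, θ = 43.8: P(X<80.8) ≈ 0.550.
Too low — raise k to concentrate. Iterating converges to k ≈ 8.42.
Then θ = 43.8/(8.42−1) ≈ 5.9.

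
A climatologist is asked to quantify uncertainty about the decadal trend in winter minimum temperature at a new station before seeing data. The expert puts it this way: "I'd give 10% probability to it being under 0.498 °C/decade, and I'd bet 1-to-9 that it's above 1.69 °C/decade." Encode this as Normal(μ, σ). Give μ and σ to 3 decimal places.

μ = 1.094, σ = 0.465

The p-quantile of Normal(μ,σ) is μ + z_p·σ, with z_{0.1} = -1.282 and z_{0.9} = 1.282.
Eliminate σ: μ = (z₂·x₁ − z₁·x₂)/(z₂ − z₁) = (1.282·0.498 − (-1.282)·1.69)/2.563 = 1.094.
Then σ = (x₂ − x₁)/(z₂ − z₁) = (1.69 − 0.498)/2.563 = 0.465.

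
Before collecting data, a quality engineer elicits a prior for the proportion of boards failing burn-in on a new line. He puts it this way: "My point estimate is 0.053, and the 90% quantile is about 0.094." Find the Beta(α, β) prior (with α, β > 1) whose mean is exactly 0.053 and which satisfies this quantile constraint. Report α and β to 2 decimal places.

With mean 0.053 fixed, write α = 0.053s, β = 0.947s where s = α+β.
Need P(θ < 0.094) = 0.9 under Beta(0.053s, 0.947s). Normal approximation: (q−m)/√(m(1−m)/s) ≈ z_{0.9} = 1.28, so s ≈ 0.053·0.947·(1.28)²/(0.094−0.053)² = 49.0.
At s = 49.0: P(θ<0.094) ≈ 0.893. Adjusting to match 0.9 gives s ≈ 53.60.
So α = 0.053·53.60 ≈ 2.84, β = 0.947·53.60 ≈ 50.76.

α ≈ 2.84, β ≈ 50.76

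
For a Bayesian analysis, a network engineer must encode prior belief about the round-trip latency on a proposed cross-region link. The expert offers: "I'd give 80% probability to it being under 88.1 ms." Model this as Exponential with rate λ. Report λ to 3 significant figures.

λ ≈ 0.0183

P(T < 88.1) = 1 − e^(−λ·88.1) = 0.8, so λ = −ln(1−0.8)/88.1 = −ln(0.2)/88.1 = 0.0183.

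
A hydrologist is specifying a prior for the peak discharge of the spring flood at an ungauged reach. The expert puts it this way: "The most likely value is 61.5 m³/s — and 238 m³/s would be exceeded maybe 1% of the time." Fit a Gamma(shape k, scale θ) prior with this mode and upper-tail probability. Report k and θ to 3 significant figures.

k ≈ 3.3, θ ≈ 26.7

Gamma(k,θ) with k>1 has mode (k−1)θ, so θ = 61.5/(k−1).
Need P(X < 238) = 0.99 with θ tied to k this way. Start at k = 2, θ = 61.5: P(X<238) ≈ 0.898.
Too low — raise k to concentrate. Iterating converges to k ≈ 3.3.
Then θ = 61.5/(3.3−1) ≈ 26.7.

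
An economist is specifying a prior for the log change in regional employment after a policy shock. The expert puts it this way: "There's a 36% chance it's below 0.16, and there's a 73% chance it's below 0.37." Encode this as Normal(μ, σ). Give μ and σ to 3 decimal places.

The p-quantile of Normal(μ,σ) is μ + z_p·σ, with z_{0.36} = -0.3585 and z_{0.73} = 0.6128.
Eliminate σ: μ = (z₂·x₁ − z₁·x₂)/(z₂ − z₁) = (0.6128·0.16 − (-0.3585)·0.37)/0.9713 = 0.238.
Then σ = (x₂ − x₁)/(z₂ − z₁) = (0.37 − 0.16)/0.9713 = 0.216.

μ = 0.238, σ = 0.216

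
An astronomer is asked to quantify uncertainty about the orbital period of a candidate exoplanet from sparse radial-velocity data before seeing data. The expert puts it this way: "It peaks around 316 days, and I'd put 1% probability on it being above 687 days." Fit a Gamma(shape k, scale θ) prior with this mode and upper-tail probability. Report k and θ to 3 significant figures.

Gamma(k,θ) with k>1 has mode (k−1)θ, so θ = 316/(k−1).
Need P(X < 687) = 0.99 with θ tied to k this way. Start at k = 2, θ = 316: P(X<687) ≈ 0.639.
Too low — raise k to concentrate. Iterating converges to k ≈ 9.01.
Then θ = 316/(9.01−1) ≈ 39.4.

k ≈ 9.01, θ ≈ 39.4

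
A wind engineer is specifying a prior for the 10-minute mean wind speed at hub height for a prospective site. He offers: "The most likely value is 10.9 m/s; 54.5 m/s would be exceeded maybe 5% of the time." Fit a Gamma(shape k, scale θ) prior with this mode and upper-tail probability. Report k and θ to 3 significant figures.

Gamma(k,θ) with k>1 has mode (k−1)θ, so θ = 10.9/(k−1).
Need P(X < 54.5) = 0.95 with θ tied to k this way. Start at k = 2, θ = 10.9: P(X<54.5) ≈ 0.960.
Too high — lower k to spread out. Iterating converges to k ≈ 1.92.
Then θ = 10.9/(1.92−1) ≈ 11.8.

k ≈ 1.92, θ ≈ 11.8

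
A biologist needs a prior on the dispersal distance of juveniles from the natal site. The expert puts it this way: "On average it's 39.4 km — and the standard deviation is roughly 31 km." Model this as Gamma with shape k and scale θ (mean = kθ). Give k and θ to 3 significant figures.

k ≈ 1.62, θ ≈ 24.4

For Gamma(k, scale θ): mean = kθ, variance = kθ², so CV = 1/√k.
CV = SD/mean = 31/39.4 = 0.7868, hence k = 1/CV² = 1.62.
Then θ = mean/k = 39.4/1.62 = 24.4.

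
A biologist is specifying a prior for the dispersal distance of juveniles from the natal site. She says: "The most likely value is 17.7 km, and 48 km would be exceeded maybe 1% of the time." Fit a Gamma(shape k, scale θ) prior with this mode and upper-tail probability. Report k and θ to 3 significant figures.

k ≈ 5.63, θ ≈ 3.82

Gamma(k,θ) with k>1 has mode (k−1)θ, so θ = 17.7/(k−1).
Need P(X < 48) = 0.99 with θ tied to k this way. Start at k = 2, θ = 17.7: P(X<48) ≈ 0.753.
Too low — raise k to concentrate. Iterating converges to k ≈ 5.63.
Then θ = 17.7/(5.63−1) ≈ 3.82.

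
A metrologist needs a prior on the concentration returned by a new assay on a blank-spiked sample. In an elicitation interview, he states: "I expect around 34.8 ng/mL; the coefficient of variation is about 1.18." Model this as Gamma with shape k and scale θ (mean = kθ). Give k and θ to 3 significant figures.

For Gamma(k, scale θ): mean = kθ, variance = kθ², so CV = 1/√k.
CV = 1.18, hence k = 1/CV² = 0.718.
Then θ = mean/k = 34.8/0.718 = 48.5.

k ≈ 0.718, θ ≈ 48.5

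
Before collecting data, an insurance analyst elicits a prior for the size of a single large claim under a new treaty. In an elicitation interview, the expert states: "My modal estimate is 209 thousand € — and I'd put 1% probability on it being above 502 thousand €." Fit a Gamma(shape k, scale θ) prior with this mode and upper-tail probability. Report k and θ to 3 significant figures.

Gamma(k,θ) with k>1 has mode (k−1)θ, so θ = 209/(k−1).
Need P(X < 502) = 0.99 with θ tied to k this way. Start at k = 2, θ = 209: P(X<502) ≈ 0.692.
Too low — raise k to concentrate. Iterating converges to k ≈ 7.17.
Then θ = 209/(7.17−1) ≈ 33.9.

k ≈ 7.17, θ ≈ 33.9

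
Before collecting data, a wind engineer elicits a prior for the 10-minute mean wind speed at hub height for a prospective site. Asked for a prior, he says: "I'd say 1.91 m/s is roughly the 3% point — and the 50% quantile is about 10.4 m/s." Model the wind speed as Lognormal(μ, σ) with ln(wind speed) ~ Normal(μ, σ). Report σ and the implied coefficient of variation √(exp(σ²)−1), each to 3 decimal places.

σ ≈ 0.901, CV ≈ 1.119

If T ~ Lognormal(μ,σ) then ln T ~ Normal(μ,σ), so the p-quantile of ln T is μ + z_p·σ.
ln(1.91) = 0.6471 and ln(10.4) = 2.342; z_{0.03} = -1.881, z_{0.5} = 0.
σ = (2.342 − 0.6471)/(0 − (-1.881)) = 0.901.
μ = 0.6471 − (-1.881)·0.901 = 2.342.
CV = √(exp(σ²)−1) = √(exp(0.8119)−1) = 1.119.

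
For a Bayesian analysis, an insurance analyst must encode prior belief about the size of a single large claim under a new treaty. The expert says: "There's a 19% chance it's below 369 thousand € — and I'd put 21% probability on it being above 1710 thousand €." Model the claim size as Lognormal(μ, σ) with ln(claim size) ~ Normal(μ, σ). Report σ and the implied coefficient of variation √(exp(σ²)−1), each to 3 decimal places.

If T ~ Lognormal(μ,σ) then ln T ~ Normal(μ,σ), so the p-quantile of ln T is μ + z_p·σ.
ln(369) = 5.911 and ln(1710) = 7.444; z_{0.19} = -0.8779, z_{0.79} = 0.8064.
σ = (7.444 − 5.911)/(0.8064 − (-0.8779)) = 0.910.
μ = 5.911 − (-0.8779)·0.910 = 6.710.
CV = √(exp(σ²)−1) = √(exp(0.8289)−1) = 1.136.

σ ≈ 0.910, CV ≈ 1.136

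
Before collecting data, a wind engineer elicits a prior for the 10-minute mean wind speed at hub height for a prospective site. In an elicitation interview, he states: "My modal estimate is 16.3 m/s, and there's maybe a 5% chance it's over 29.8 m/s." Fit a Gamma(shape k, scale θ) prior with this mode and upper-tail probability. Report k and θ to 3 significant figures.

Gamma(k,θ) with k>1 has mode (k−1)θ, so θ = 16.3/(k−1).
Need P(X < 29.8) = 0.95 with θ tied to k this way. Start at k = 2, θ = 16.3: P(X<29.8) ≈ 0.546.
Too low — raise k to concentrate. Iterating converges to k ≈ 8.65.
Then θ = 16.3/(8.65−1) ≈ 2.13.

k ≈ 8.65, θ ≈ 2.13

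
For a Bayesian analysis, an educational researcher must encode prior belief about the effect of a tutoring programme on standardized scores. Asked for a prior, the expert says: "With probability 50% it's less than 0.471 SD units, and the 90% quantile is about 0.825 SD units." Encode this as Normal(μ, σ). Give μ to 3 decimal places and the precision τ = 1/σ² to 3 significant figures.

μ = 0.471, τ = 13.1

The p-quantile of Normal(μ,σ) is μ + z_p·σ, with z_{0.5} = 0 and z_{0.9} = 1.282.
Eliminate σ: μ = (z₂·x₁ − z₁·x₂)/(z₂ − z₁) = (1.282·0.471 − (0)·0.825)/1.282 = 0.471.
Then σ = (x₂ − x₁)/(z₂ − z₁) = (0.825 − 0.471)/1.282 = 0.276.
Precision τ = 1/σ² = 1/0.2762² = 13.1.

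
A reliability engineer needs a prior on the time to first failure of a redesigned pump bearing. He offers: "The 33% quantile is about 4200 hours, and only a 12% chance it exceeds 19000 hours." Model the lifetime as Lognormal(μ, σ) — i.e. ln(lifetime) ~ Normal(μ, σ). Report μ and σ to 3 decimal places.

μ ≈ 8.754, σ ≈ 0.935

If T ~ Lognormal(μ,σ) then ln T ~ Normal(μ,σ), so the p-quantile of ln T is μ + z_p·σ.
ln(4200) = 8.343 and ln(19000) = 9.852; z_{0.33} = -0.4399, z_{0.88} = 1.175.
σ = (9.852 − 8.343)/(1.175 − (-0.4399)) = 0.935.
μ = 8.343 − (-0.4399)·0.935 = 8.754.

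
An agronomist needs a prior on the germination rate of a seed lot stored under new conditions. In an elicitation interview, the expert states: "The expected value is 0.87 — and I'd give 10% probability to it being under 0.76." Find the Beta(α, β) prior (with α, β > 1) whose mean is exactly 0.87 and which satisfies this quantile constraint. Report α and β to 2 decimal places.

α ≈ 14.54, β ≈ 2.17

With mean 0.87 fixed, write α = 0.87s, β = 0.13s where s = α+β.
Need P(θ < 0.76) = 0.1 under Beta(0.87s, 0.13s). Normal approximation: (q−m)/√(m(1−m)/s) ≈ z_{0.1} = -1.28, so s ≈ 0.87·0.13·(-1.28)²/(0.76−0.87)² = 15.4.
At s = 15.4: P(θ<0.76) ≈ 0.107. Adjusting to match 0.1 gives s ≈ 16.71.
So α = 0.87·16.71 ≈ 14.54, β = 0.13·16.71 ≈ 2.17.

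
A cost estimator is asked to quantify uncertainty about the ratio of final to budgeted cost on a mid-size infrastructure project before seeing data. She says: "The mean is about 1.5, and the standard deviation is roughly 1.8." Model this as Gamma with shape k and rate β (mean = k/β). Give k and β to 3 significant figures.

k ≈ 0.694, β ≈ 0.463

For Gamma(k, rate β): mean = k/β, variance = k/β², so CV = 1/√k.
CV = SD/mean = 1.8/1.5 = 1.2, hence k = 1/CV² = 0.694.
Then β = k/mean = 0.694/1.5 = 0.463.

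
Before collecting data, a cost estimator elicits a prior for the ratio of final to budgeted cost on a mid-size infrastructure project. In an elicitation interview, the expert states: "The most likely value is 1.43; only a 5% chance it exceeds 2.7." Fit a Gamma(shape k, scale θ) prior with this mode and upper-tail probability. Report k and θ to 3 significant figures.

k ≈ 7.88, θ ≈ 0.208

Gamma(k,θ) with k>1 has mode (k−1)θ, so θ = 1.43/(k−1).
Need P(X < 2.7) = 0.95 with θ tied to k this way. Start at k = 2, θ = 1.43: P(X<2.7) ≈ 0.563.
Too low — raise k to concentrate. Iterating converges to k ≈ 7.88.
Then θ = 1.43/(7.88−1) ≈ 0.208.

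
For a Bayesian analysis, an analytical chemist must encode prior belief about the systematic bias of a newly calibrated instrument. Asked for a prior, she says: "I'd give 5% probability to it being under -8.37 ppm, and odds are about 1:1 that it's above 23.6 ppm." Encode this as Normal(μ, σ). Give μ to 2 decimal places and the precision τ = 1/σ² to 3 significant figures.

μ = 23.60, τ = 0.00265

For Normal(μ,σ), the p-quantile is μ + z_p·σ. Here z_{0.05} = -1.645, z_{0.5} = 0.
So -8.37 = μ − 1.645σ and 23.6 = μ + 0σ.
Subtracting: σ = (23.6 − -8.37)/(0 − (-1.645)) = 19.44.
Then μ = -8.37 − (-1.645)·19.44 = 23.60.
Precision τ = 1/σ² = 1/19.44² = 0.00265.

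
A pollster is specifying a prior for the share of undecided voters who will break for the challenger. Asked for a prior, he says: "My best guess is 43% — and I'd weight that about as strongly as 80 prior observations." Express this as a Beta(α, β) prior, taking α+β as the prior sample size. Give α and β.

Under the effective-sample-size interpretation, Beta(α, β) has prior mean α/(α+β) and prior sample size α+β.
So α+β = 80 and α/(α+β) = 0.43, giving α = 0.43·80 = 34.4 and β = 80 − 34.4 = 45.6.

α = 34.4, β = 45.6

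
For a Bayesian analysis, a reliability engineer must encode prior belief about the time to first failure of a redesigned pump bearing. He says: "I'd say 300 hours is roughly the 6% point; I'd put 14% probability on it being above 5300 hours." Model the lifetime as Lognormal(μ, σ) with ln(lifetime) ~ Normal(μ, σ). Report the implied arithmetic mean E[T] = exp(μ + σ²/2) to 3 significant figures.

If T ~ Lognormal(μ,σ) then ln T ~ Normal(μ,σ), so the p-quantile of ln T is μ + z_p·σ.
ln(300) = 5.704 and ln(5300) = 8.575; z_{0.06} = -1.555, z_{0.86} = 1.08.
σ = (8.575 − 5.704)/(1.08 − (-1.555)) = 1.090.
μ = 5.704 − (-1.555)·1.090 = 7.398.
E[T] = exp(μ + σ²/2) = exp(7.398 + 0.5938) = 2960 hours.

E[T] ≈ 2960 hours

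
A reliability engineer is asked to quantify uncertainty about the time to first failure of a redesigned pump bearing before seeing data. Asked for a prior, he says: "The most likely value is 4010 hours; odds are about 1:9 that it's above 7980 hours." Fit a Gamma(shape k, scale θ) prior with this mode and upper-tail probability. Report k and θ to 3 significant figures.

k ≈ 5.05, θ ≈ 991

Gamma(k,θ) with k>1 has mode (k−1)θ, so θ = 4010/(k−1).
Need P(X < 7980) = 0.9 with θ tied to k this way. Start at k = 2, θ = 4010: P(X<7980) ≈ 0.591.
Too low — raise k to concentrate. Iterating converges to k ≈ 5.05.
Then θ = 4010/(5.05−1) ≈ 991.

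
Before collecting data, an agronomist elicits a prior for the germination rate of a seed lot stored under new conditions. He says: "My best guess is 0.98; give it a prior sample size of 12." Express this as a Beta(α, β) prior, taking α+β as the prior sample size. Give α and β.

Under the effective-sample-size interpretation, Beta(α, β) has prior mean α/(α+β) and prior sample size α+β.
So α+β = 12 and α/(α+β) = 0.98, giving α = 0.98·12 = 11.76 and β = 12 − 11.76 = 0.24.

α = 11.76, β = 0.24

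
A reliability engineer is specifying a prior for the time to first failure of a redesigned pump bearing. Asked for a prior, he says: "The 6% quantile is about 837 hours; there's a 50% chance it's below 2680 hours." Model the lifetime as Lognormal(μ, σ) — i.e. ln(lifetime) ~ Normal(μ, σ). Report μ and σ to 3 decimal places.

If T ~ Lognormal(μ,σ) then ln T ~ Normal(μ,σ), so the p-quantile of ln T is μ + z_p·σ.
ln(837) = 6.73 and ln(2680) = 7.894; z_{0.06} = -1.555, z_{0.5} = 0.
σ = (7.894 − 6.73)/(0 − (-1.555)) = 0.748.
μ = 6.73 − (-1.555)·0.748 = 7.894.

μ ≈ 7.894, σ ≈ 0.748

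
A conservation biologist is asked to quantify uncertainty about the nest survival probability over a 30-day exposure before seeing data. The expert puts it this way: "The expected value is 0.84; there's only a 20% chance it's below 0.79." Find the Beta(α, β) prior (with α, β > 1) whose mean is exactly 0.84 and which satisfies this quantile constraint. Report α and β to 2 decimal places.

α ≈ 28.83, β ≈ 5.49

With mean 0.84 fixed, write α = 0.84s, β = 0.16s where s = α+β.
Need P(θ < 0.79) = 0.2 under Beta(0.84s, 0.16s). Normal approximation: (q−m)/√(m(1−m)/s) ≈ z_{0.2} = -0.842, so s ≈ 0.84·0.16·(-0.842)²/(0.79−0.84)² = 38.1.
At s = 38.1: P(θ<0.79) ≈ 0.190. Adjusting to match 0.2 gives s ≈ 34.32.
So α = 0.84·34.32 ≈ 28.83, β = 0.16·34.32 ≈ 5.49.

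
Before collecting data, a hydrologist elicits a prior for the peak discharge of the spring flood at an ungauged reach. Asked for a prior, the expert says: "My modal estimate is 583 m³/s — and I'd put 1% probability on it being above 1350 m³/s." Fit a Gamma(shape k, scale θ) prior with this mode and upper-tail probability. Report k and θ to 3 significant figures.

k ≈ 7.77, θ ≈ 86.2

Gamma(k,θ) with k>1 has mode (k−1)θ, so θ = 583/(k−1).
Need P(X < 1350) = 0.99 with θ tied to k this way. Start at k = 2, θ = 583: P(X<1350) ≈ 0.673.
Too low — raise k to concentrate. Iterating converges to k ≈ 7.77.
Then θ = 583/(7.77−1) ≈ 86.2.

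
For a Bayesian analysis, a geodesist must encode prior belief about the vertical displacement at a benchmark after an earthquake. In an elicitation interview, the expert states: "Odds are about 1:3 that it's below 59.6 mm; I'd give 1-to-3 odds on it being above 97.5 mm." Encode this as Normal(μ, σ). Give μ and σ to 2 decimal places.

For Normal(μ,σ), the p-quantile is μ + z_p·σ. Here z_{0.25} = -0.6745, z_{0.75} = 0.6745.
So 59.6 = μ − 0.6745σ and 97.5 = μ + 0.6745σ.
Subtracting: σ = (97.5 − 59.6)/(0.6745 − (-0.6745)) = 28.10.
Then μ = 59.6 − (-0.6745)·28.10 = 78.55.

μ = 78.55, σ = 28.10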